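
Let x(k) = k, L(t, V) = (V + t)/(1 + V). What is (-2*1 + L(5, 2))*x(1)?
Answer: 1/3 ≈ 0.33333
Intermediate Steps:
L(t, V) = (V + t)/(1 + V)
(-2*1 + L(5, 2))*x(1) = (-2*1 + (2 + 5)/(1 + 2))*1 = (-2 + 7/3)*1 = (1/3)*1 = 1/3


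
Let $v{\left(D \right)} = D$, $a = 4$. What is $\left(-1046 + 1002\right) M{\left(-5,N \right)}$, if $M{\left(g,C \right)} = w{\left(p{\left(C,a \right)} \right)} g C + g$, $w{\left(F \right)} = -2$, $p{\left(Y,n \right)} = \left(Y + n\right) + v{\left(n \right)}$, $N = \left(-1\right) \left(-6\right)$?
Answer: $-2420$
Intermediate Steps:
$N = 6$
$p{\left(Y,n \right)} = Y + 2 n$ ($p{\left(Y,n \right)} = \left(Y + n\right) + n = Y + 2 n$)
$M{\left(g,C \right)} = g - 2 C g$ ($M{\left(g,C \right)} = - 2 g C + g = - 2 C g + g = g - 2 C g$)
$\left(-1046 + 1002\right) M{\left(-5,N \right)} = \left(-1046 + 1002\right) \left(- 5 \left(1 - 12\right)\right) = - 44 \left(- 5 \left(1 - 12\right)\right) = - 44 \left(\left(-5\right) \left(-11\right)\right) = \left(-44\right) 55 = -2420$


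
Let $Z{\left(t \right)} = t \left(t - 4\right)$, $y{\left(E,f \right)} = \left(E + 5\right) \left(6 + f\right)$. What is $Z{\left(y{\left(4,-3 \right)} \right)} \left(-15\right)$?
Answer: $-9315$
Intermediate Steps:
$y{\left(E,f \right)} = \left(5 + E\right) \left(6 + f\right)$
$Z{\left(t \right)} = t \left(-4 + t\right)$
$Z{\left(y{\left(4,-3 \right)} \right)} \left(-15\right) = \left(30 + 5 \left(-3\right) + 6 \cdot 4 + 4 \left(-3\right)\right) \left(-4 + \left(30 + 5 \left(-3\right) + 6 \cdot 4 + 4 \left(-3\right)\right)\right) \left(-15\right) = \left(30 - 15 + 24 - 12\right) \left(-4 + \left(30 - 15 + 24 - 12\right)\right) \left(-15\right) = 27 \left(-4 + 27\right) \left(-15\right) = 27 \cdot 23 \left(-15\right) = 621 \left(-15\right) = -9315$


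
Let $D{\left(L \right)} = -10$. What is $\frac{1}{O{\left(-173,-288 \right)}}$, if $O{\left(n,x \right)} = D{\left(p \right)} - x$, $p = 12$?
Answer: $\frac{1}{278} \approx 0.0035971$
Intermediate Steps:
$O{\left(n,x \right)} = -10 - x$
$\frac{1}{O{\left(-173,-288 \right)}} = \frac{1}{-10 - -288} = \frac{1}{-10 + 288} = \frac{1}{278}$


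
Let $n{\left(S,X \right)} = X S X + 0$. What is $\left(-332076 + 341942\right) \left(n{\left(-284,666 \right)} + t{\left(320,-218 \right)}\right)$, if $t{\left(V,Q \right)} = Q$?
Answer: $-1242821223652$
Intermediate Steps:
$n{\left(S,X \right)} = S X^{2}$ ($n{\left(S,X \right)} = S X X + 0 = S X^{2} + 0 = S X^{2}$)
$\left(-332076 + 341942\right) \left(n{\left(-284,666 \right)} + t{\left(320,-218 \right)}\right) = \left(-332076 + 341942\right) \left(- 284 \cdot 666^{2} - 218\right) = 9866 \left(\left(-284\right) 443556 - 218\right) = 9866 \left(-125969904 - 218\right) = 9866 \left(-125970122\right) = -1242821223652$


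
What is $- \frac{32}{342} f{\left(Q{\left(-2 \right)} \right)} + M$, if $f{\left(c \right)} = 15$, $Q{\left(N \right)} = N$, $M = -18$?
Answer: $- \frac{1106}{57} \approx -19.404$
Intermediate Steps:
$- \frac{32}{342} f{\left(Q{\left(-2 \right)} \right)} + M = - \frac{32}{342} \cdot 15 - 18 = \left(-32\right) \frac{1}{342} \cdot 15 - 18 = \left(- \frac{16}{171}\right) 15 - 18 = - \frac{80}{57} - 18 = - \frac{1106}{57}$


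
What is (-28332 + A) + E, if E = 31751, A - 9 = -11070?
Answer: -7642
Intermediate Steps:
A = -11061 (A = 9 - 11070 = -11061)
(-28332 + A) + E = (-28332 - 11061) + 31751 = -39393 + 31751 = -7642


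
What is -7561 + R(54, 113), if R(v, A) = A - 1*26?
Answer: -7474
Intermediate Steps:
R(v, A) = -26 + A (R(v, A) = A - 26 = -26 + A)
-7561 + R(54, 113) = -7561 + (-26 + 113) = -7561 + 87 = -7474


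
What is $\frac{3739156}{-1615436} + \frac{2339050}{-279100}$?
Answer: $- \frac{24110920077}{2254340938} \approx -10.695$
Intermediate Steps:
$\frac{3739156}{-1615436} + \frac{2339050}{-279100} = 3739156 \left(- \frac{1}{1615436}\right) + 2339050 \left(- \frac{1}{279100}\right) = - \frac{934789}{403859} - \frac{46781}{5582} = - \frac{24110920077}{2254340938}$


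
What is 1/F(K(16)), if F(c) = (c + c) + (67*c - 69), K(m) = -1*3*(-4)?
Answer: 1/759 ≈ 0.0013175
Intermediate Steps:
K(m) = 12 (K(m) = -3*(-4) = 12)
F(c) = -69 + 69*c (F(c) = 2*c + (-69 + 67*c) = -69 + 69*c)
1/F(K(16)) = 1/(-69 + 69*12) = 1/(-69 + 828) = 1/759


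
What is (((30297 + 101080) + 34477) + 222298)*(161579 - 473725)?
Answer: -121160094192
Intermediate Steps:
(((30297 + 101080) + 34477) + 222298)*(161579 - 473725) = ((131377 + 34477) + 222298)*(-312146) = (165854 + 222298)*(-312146) = 388152*(-312146) = -121160094192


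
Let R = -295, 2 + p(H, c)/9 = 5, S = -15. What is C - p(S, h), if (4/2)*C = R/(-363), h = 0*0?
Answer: -19307/726 ≈ -26.594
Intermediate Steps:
h = 0
p(H, c) = 27 (p(H, c) = -18 + 9*5 = -18 + 45 = 27)
C = 295/726 (C = (-295/(-363))/2 = (-295*(-1/363))/2 = (½)*(295/363) = 295/726 ≈ 0.40634)
C - p(S, h) = 295/726 - 1*27 = 295/726 - 27 = -19307/726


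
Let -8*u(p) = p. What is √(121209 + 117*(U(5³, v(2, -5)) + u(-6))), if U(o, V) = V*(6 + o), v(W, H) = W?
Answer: √607803/2 ≈ 389.81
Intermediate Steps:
u(p) = -p/8
√(121209 + 117*(U(5³, v(2, -5)) + u(-6))) = √(121209 + 117*(2*(6 + 5³) - ⅛*(-6))) = √(121209 + 117*(2*(6 + 125) + ¾)) = √(121209 + 117*(2*131 + ¾)) = √(121209 + 117*(262 + ¾)) = √(121209 + 117*(1051/4)) = √(121209 + 122967/4) = √(607803/4) = √607803/2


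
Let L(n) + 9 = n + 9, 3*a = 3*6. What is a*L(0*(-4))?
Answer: 0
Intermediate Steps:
a = 6 (a = (3*6)/3 = (1/3)*18 = 6)
L(n) = n (L(n) = -9 + (n + 9) = -9 + (9 + n) = n)
a*L(0*(-4)) = 6*(0*(-4)) = 6*0 = 0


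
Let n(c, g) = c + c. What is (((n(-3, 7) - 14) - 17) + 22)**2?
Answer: 225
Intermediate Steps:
n(c, g) = 2*c
(((n(-3, 7) - 14) - 17) + 22)**2 = (((2*(-3) - 14) - 17) + 22)**2 = (((-6 - 14) - 17) + 22)**2 = ((-20 - 17) + 22)**2 = (-37 + 22)**2 = (-15)**2 = 225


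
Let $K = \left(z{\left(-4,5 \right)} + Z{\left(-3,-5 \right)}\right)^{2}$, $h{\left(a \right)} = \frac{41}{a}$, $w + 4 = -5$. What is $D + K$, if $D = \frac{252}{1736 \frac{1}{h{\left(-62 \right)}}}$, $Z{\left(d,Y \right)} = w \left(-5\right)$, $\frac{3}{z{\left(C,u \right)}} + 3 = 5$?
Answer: $\frac{2077830}{961} \approx 2162.2$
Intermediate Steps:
$w = -9$ ($w = -4 - 5 = -9$)
$z{\left(C,u \right)} = \frac{3}{2}$ ($z{\left(C,u \right)} = \frac{3}{-3 + 5} = \frac{3}{2}$)
$Z{\left(d,Y \right)} = 45$ ($Z{\left(d,Y \right)} = \left(-9\right) \left(-5\right) = 45$)
$K = \frac{8649}{4}$ ($K = \left(\frac{3}{2} + 45\right)^{2} = \left(\frac{93}{2}\right)^{2} = \frac{8649}{4} \approx 2162.3$)
$D = - \frac{369}{3844}$ ($D = \frac{252}{1736 \frac{1}{41 \frac{1}{-62}}} = \frac{252}{1736 \frac{1}{41 \left(- \frac{1}{62}\right)}} = \frac{252}{1736 \frac{1}{- \frac{41}{62}}} = \frac{252}{1736 \left(- \frac{62}{41}\right)} = \frac{252}{- \frac{107632}{41}} = 252 \left(- \frac{41}{107632}\right) = - \frac{369}{3844} \approx -0.095994$)
$D + K = - \frac{369}{3844} + \frac{8649}{4} = \frac{2077830}{961}$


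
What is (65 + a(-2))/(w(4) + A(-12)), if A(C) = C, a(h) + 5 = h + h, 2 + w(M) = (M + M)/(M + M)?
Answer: -56/13 ≈ -4.3077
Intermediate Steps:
w(M) = -1 (w(M) = -2 + (M + M)/(M + M) = -2 + (2*M)/((2*M)) = -2 + (2*M)*(1/(2*M)) = -2 + 1 = -1)
a(h) = -5 + 2*h (a(h) = -5 + (h + h) = -5 + 2*h)
(65 + a(-2))/(w(4) + A(-12)) = (65 + (-5 + 2*(-2)))/(-1 - 12) = (65 + (-5 - 4))/(-13) = (65 - 9)*(-1/13) = 56*(-1/13) = -56/13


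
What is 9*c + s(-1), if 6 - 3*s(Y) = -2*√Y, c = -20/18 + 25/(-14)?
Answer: -337/14 + 2*I/3 ≈ -24.071 + 0.66667*I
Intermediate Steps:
c = -365/126 (c = -20*1/18 + 25*(-1/14) = -10/9 - 25/14 = -365/126 ≈ -2.8968)
s(Y) = 2 + 2*√Y/3 (s(Y) = 2 - (-2)*√Y/3 = 2 + 2*√Y/3)
9*c + s(-1) = 9*(-365/126) + (2 + 2*√(-1)/3) = -365/14 + (2 + 2*I/3) = -337/14 + 2*I/3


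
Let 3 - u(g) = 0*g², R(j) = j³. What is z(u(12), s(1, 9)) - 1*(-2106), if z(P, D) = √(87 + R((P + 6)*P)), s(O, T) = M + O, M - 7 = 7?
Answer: 2106 + √19770 ≈ 2246.6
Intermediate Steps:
M = 14 (M = 7 + 7 = 14)
s(O, T) = 14 + O
u(g) = 3 (u(g) = 3 - 0*g² = 3 - 1*0 = 3 + 0 = 3)
z(P, D) = √(87 + P³*(6 + P)³) (z(P, D) = √(87 + ((P + 6)*P)³) = √(87 + ((6 + P)*P)³) = √(87 + (P*(6 + P))³) = √(87 + P³*(6 + P)³))
z(u(12), s(1, 9)) - 1*(-2106) = √(87 + 3³*(6 + 3)³) - 1*(-2106) = √(87 + 27*9³) + 2106 = √(87 + 27*729) + 2106 = √(87 + 19683) + 2106 = √19770 + 2106 = 2106 + √19770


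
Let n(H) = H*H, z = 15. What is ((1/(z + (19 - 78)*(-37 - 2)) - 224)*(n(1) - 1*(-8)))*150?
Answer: -116726175/386 ≈ -3.0240e+5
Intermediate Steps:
n(H) = H**2
((1/(z + (19 - 78)*(-37 - 2)) - 224)*(n(1) - 1*(-8)))*150 = ((1/(15 + (19 - 78)*(-37 - 2)) - 224)*(1**2 - 1*(-8)))*150 = ((1/(15 - 59*(-39)) - 224)*(1 + 8))*150 = ((1/(15 + 2301) - 224)*9)*150 = ((1/2316 - 224)*9)*150 = -518783/2316*9*150 = -1556349/772*150 = -116726175/386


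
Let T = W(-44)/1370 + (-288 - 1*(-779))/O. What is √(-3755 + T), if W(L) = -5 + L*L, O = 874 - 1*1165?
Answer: I*√596855474523330/398670 ≈ 61.28*I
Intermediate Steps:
O = -291 (O = 874 - 1165 = -291)
W(L) = -5 + L²
T = -110749/398670 (T = (-5 + (-44)²)/1370 + (-288 - 1*(-779))/(-291) = (-5 + 1936)*(1/1370) + (-288 + 779)*(-1/291) = 1931*(1/1370) + 491*(-1/291) = 1931/1370 - 491/291 = -110749/398670 ≈ -0.27780)
√(-3755 + T) = √(-3755 - 110749/398670) = √(-1497116599/398670) = I*√596855474523330/398670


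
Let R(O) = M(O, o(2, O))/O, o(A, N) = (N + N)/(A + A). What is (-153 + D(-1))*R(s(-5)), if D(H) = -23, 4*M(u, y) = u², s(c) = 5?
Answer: -220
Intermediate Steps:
o(A, N) = N/A (o(A, N) = (2*N)/((2*A)) = (2*N)*(1/(2*A)) = N/A)
M(u, y) = u²/4
R(O) = O/4 (R(O) = (O²/4)/O = O/4)
(-153 + D(-1))*R(s(-5)) = (-153 - 23)*((¼)*5) = -176*5/4 = -220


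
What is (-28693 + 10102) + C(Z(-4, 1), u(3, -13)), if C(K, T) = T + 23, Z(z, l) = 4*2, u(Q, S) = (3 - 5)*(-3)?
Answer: -18562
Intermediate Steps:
u(Q, S) = 6 (u(Q, S) = -2*(-3) = 6)
Z(z, l) = 8
C(K, T) = 23 + T
(-28693 + 10102) + C(Z(-4, 1), u(3, -13)) = (-28693 + 10102) + (23 + 6) = -18591 + 29 = -18562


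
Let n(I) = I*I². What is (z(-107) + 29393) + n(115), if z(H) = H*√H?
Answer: 1550268 - 107*I*√107 ≈ 1.5503e+6 - 1106.8*I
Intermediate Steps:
n(I) = I³
z(H) = H^(3/2)
(z(-107) + 29393) + n(115) = ((-107)^(3/2) + 29393) + 115³ = (-107*I*√107 + 29393) + 1520875 = (29393 - 107*I*√107) + 1520875 = 1550268 - 107*I*√107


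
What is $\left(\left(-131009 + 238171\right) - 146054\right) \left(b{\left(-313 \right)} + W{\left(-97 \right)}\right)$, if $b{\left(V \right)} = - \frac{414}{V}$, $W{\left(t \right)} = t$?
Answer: $\frac{1164698724}{313} \approx 3.7211 \cdot 10^{6}$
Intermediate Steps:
$\left(\left(-131009 + 238171\right) - 146054\right) \left(b{\left(-313 \right)} + W{\left(-97 \right)}\right) = \left(\left(-131009 + 238171\right) - 146054\right) \left(- \frac{414}{-313} - 97\right) = \left(107162 - 146054\right) \left(\left(-414\right) \left(- \frac{1}{313}\right) - 97\right) = - 38892 \left(\frac{414}{313} - 97\right) = \left(-38892\right) \left(- \frac{29947}{313}\right) = \frac{1164698724}{313}$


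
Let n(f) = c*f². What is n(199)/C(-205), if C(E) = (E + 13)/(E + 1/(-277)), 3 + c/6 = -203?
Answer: -115812292879/2216 ≈ -5.2262e+7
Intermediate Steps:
c = -1236 (c = -18 + 6*(-203) = -18 - 1218 = -1236)
C(E) = (13 + E)/(-1/277 + E) (C(E) = (13 + E)/(E - 1/277) = (13 + E)/(-1/277 + E))
n(f) = -1236*f²
n(199)/C(-205) = (-1236*199²)/((277*(13 - 205)/(-1 + 277*(-205)))) = (-1236*39601)/((277*(-192)/(-1 - 56785))) = -48946836/(277*(-192)/(-56786)) = -48946836/(277*(-1/56786)*(-192)) = -48946836/26592/28393 = -48946836*28393/26592 = -115812292879/2216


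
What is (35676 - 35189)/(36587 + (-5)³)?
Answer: 487/36462 ≈ 0.013356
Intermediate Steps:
(35676 - 35189)/(36587 + (-5)³) = 487/(36587 - 125) = 487/36462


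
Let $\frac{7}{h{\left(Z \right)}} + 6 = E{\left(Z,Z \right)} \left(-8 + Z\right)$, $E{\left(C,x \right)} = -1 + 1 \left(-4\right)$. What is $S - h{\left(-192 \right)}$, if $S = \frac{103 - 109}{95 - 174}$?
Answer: $\frac{773}{11218} \approx 0.068907$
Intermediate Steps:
$E{\left(C,x \right)} = -5$ ($E{\left(C,x \right)} = -1 - 4 = -5$)
$S = \frac{6}{79}$ ($S = - \frac{6}{-79} = \left(-6\right) \left(- \frac{1}{79}\right) = \frac{6}{79} \approx 0.075949$)
$h{\left(Z \right)} = \frac{7}{34 - 5 Z}$ ($h{\left(Z \right)} = \frac{7}{-6 - 5 \left(-8 + Z\right)} = \frac{7}{-6 - \left(-40 + 5 Z\right)} = \frac{7}{34 - 5 Z}$)
$S - h{\left(-192 \right)} = \frac{6}{79} - \frac{7}{34 - -960} = \frac{6}{79} - \frac{7}{34 + 960} = \frac{6}{79} - \frac{7}{994} = \frac{6}{79} - 7 \cdot \frac{1}{994} = \frac{6}{79} - \frac{1}{142} = \frac{773}{11218}$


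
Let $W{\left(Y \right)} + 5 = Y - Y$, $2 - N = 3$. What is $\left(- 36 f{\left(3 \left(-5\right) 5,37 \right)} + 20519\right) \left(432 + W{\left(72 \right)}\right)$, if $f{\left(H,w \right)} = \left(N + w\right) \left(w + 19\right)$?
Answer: $-22228339$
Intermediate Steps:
$N = -1$ ($N = 2 - 3 = -1$)
$f{\left(H,w \right)} = \left(-1 + w\right) \left(19 + w\right)$ ($f{\left(H,w \right)} = \left(-1 + w\right) \left(w + 19\right) = \left(-1 + w\right) \left(19 + w\right)$)
$W{\left(Y \right)} = -5$ ($W{\left(Y \right)} = -5 + \left(Y - Y\right) = -5 + 0 = -5$)
$\left(- 36 f{\left(3 \left(-5\right) 5,37 \right)} + 20519\right) \left(432 + W{\left(72 \right)}\right) = \left(- 36 \left(-19 + 37^{2} + 18 \cdot 37\right) + 20519\right) \left(432 - 5\right) = \left(- 36 \left(-19 + 1369 + 666\right) + 20519\right) 427 = \left(\left(-36\right) 2016 + 20519\right) 427 = \left(-72576 + 20519\right) 427 = \left(-52057\right) 427 = -22228339$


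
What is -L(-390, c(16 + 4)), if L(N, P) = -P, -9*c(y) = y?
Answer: -20/9 ≈ -2.2222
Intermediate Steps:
c(y) = -y/9
-L(-390, c(16 + 4)) = -(-1)*(-(16 + 4)/9) = -(-1)*(-1/9*20) = -(-1)*(-20)/9 = -1*20/9 = -20/9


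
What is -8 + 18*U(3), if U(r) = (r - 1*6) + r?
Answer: -8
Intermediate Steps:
U(r) = -6 + 2*r (U(r) = (r - 6) + r = (-6 + r) + r = -6 + 2*r)
-8 + 18*U(3) = -8 + 18*(-6 + 2*3) = -8 + 18*(-6 + 6) = -8 + 18*0 = -8 + 0 = -8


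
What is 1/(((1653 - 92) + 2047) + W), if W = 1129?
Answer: 1/4737 ≈ 0.00021110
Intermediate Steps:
1/(((1653 - 92) + 2047) + W) = 1/(((1653 - 92) + 2047) + 1129) = 1/((1561 + 2047) + 1129) = 1/(3608 + 1129) = 1/4737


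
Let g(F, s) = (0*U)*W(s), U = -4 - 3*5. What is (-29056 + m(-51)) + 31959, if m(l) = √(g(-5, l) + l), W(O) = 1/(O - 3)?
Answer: 2903 + I*√51 ≈ 2903.0 + 7.1414*I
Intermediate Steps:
W(O) = 1/(-3 + O)
U = -19 (U = -4 - 15 = -19)
g(F, s) = 0 (g(F, s) = (0*(-19))/(-3 + s) = 0/(-3 + s) = 0)
m(l) = √l (m(l) = √(0 + l) = √l)
(-29056 + m(-51)) + 31959 = (-29056 + √(-51)) + 31959 = (-29056 + I*√51) + 31959 = 2903 + I*√51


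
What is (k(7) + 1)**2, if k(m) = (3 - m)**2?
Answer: 289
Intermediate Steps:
(k(7) + 1)**2 = ((-3 + 7)**2 + 1)**2 = (4**2 + 1)**2 = (16 + 1)**2 = 17**2 = 289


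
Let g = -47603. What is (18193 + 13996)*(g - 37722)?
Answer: -2746526425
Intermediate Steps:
(18193 + 13996)*(g - 37722) = (18193 + 13996)*(-47603 - 37722) = 32189*(-85325) = -2746526425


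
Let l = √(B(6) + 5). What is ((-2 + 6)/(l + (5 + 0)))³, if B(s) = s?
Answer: 64/(5 + √11)³ ≈ 0.11126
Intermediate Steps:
l = √11 (l = √(6 + 5) = √11 ≈ 3.3166)
((-2 + 6)/(l + (5 + 0)))³ = ((-2 + 6)/(√11 + (5 + 0)))³ = (4/(√11 + 5))³ = (4/(5 + √11))³ = 64/(5 + √11)³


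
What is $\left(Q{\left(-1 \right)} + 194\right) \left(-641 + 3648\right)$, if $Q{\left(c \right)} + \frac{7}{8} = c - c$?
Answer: $\frac{4645815}{8} \approx 5.8073 \cdot 10^{5}$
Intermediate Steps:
$Q{\left(c \right)} = - \frac{7}{8}$ ($Q{\left(c \right)} = - \frac{7}{8} + \left(c - c\right) = - \frac{7}{8} + 0 = - \frac{7}{8}$)
$\left(Q{\left(-1 \right)} + 194\right) \left(-641 + 3648\right) = \left(- \frac{7}{8} + 194\right) \left(-641 + 3648\right) = \frac{1545}{8} \cdot 3007 = \frac{4645815}{8}$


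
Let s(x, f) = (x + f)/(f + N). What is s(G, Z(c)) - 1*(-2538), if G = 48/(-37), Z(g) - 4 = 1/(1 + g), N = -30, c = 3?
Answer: 9671881/3811 ≈ 2537.9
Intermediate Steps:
Z(g) = 4 + 1/(1 + g)
G = -48/37 (G = 48*(-1/37) = -48/37 ≈ -1.2973)
s(x, f) = (f + x)/(-30 + f) (s(x, f) = (x + f)/(f - 30) = (f + x)/(-30 + f))
s(G, Z(c)) - 1*(-2538) = ((5 + 4*3)/(1 + 3) - 48/37)/(-30 + (5 + 4*3)/(1 + 3)) - 1*(-2538) = ((5 + 12)/4 - 48/37)/(-30 + (5 + 12)/4) + 2538 = ((1/4)*17 - 48/37)/(-30 + (1/4)*17) + 2538 = (17/4 - 48/37)/(-30 + 17/4) + 2538 = (437/148)/(-103/4) + 2538 = -4/103*437/148 + 2538 = -437/3811 + 2538 = 9671881/3811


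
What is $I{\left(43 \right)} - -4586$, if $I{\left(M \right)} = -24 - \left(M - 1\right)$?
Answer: $4520$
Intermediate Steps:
$I{\left(M \right)} = -23 - M$ ($I{\left(M \right)} = -24 - \left(M - 1\right) = -24 - \left(-1 + M\right) = -23 - M$)
$I{\left(43 \right)} - -4586 = \left(-23 - 43\right) - -4586 = \left(-23 - 43\right) + 4586 = -66 + 4586 = 4520$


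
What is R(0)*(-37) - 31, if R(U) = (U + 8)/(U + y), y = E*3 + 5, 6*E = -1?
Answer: -871/9 ≈ -96.778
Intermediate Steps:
E = -⅙ (E = (⅙)*(-1) = -⅙ ≈ -0.16667)
y = 9/2 (y = -⅙*3 + 5 = -½ + 5 = 9/2 ≈ 4.5000)
R(U) = (8 + U)/(9/2 + U) (R(U) = (U + 8)/(U + 9/2) = (8 + U)/(9/2 + U))
R(0)*(-37) - 31 = (2*(8 + 0)/(9 + 2*0))*(-37) - 31 = (2*8/(9 + 0))*(-37) - 31 = (2*8/9)*(-37) - 31 = (2*(⅑)*8)*(-37) - 31 = (16/9)*(-37) - 31 = -592/9 - 31 = -871/9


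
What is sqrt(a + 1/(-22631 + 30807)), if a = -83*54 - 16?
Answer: 3*I*sqrt(2088039513)/2044 ≈ 67.067*I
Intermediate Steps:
a = -4498 (a = -4482 - 16 = -4498)
sqrt(a + 1/(-22631 + 30807)) = sqrt(-4498 + 1/(-22631 + 30807)) = sqrt(-4498 + 1/8176) = sqrt(-36775647/8176) = 3*I*sqrt(2088039513)/2044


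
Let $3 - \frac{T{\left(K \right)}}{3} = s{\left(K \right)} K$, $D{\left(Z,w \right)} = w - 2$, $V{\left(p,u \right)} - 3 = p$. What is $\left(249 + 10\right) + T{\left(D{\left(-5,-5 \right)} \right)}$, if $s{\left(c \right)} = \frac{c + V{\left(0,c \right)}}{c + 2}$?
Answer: $\frac{1424}{5} \approx 284.8$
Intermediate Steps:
$V{\left(p,u \right)} = 3 + p$
$s{\left(c \right)} = \frac{3 + c}{2 + c}$ ($s{\left(c \right)} = \frac{c + \left(3 + 0\right)}{c + 2} = \frac{c + 3}{2 + c} = \frac{3 + c}{2 + c}$)
$D{\left(Z,w \right)} = -2 + w$ ($D{\left(Z,w \right)} = w - 2 = -2 + w$)
$T{\left(K \right)} = 9 - \frac{3 K \left(3 + K\right)}{2 + K}$ ($T{\left(K \right)} = 9 - 3 \frac{3 + K}{2 + K} K = 9 - 3 \frac{K \left(3 + K\right)}{2 + K} = 9 - \frac{3 K \left(3 + K\right)}{2 + K}$)
$\left(249 + 10\right) + T{\left(D{\left(-5,-5 \right)} \right)} = \left(249 + 10\right) + \frac{3 \left(6 - \left(-2 - 5\right)^{2}\right)}{2 - 7} = 259 + \frac{3 \left(6 - \left(-7\right)^{2}\right)}{2 - 7} = 259 + \frac{3 \left(6 - 49\right)}{-5} = 259 + 3 \left(- \frac{1}{5}\right) \left(6 - 49\right) = 259 + 3 \left(- \frac{1}{5}\right) \left(-43\right) = 259 + \frac{129}{5} = \frac{1424}{5}$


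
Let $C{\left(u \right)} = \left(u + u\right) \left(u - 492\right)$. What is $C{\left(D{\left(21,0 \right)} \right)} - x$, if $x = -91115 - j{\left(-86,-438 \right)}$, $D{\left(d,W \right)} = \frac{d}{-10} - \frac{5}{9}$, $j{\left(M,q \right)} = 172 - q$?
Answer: $\frac{382126291}{4050} \approx 94352.0$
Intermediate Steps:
$D{\left(d,W \right)} = - \frac{5}{9} - \frac{d}{10}$ ($D{\left(d,W \right)} = d \left(- \frac{1}{10}\right) - \frac{5}{9} = - \frac{d}{10} - \frac{5}{9} = - \frac{5}{9} - \frac{d}{10}$)
$x = -91725$ ($x = -91115 - \left(172 - -438\right) = -91115 - \left(172 + 438\right) = -91115 - 610 = -91725$)
$C{\left(u \right)} = 2 u \left(-492 + u\right)$
$C{\left(D{\left(21,0 \right)} \right)} - x = 2 \left(- \frac{5}{9} - \frac{21}{10}\right) \left(-492 - \frac{239}{90}\right) - -91725 = 2 \left(- \frac{5}{9} - \frac{21}{10}\right) \left(-492 - \frac{239}{90}\right) + 91725 = 2 \left(- \frac{239}{90}\right) \left(-492 - \frac{239}{90}\right) + 91725 = 2 \left(- \frac{239}{90}\right) \left(- \frac{44519}{90}\right) + 91725 = \frac{10640041}{4050} + 91725 = \frac{382126291}{4050}$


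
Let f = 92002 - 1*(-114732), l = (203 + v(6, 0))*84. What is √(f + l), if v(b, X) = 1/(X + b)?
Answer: 10*√2238 ≈ 473.08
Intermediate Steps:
l = 17066 (l = (203 + 1/(0 + 6))*84 = (203 + 1/6)*84 = (203 + ⅙)*84 = (1219/6)*84 = 17066)
f = 206734 (f = 92002 + 114732 = 206734)
√(f + l) = √(206734 + 17066) = √223800 = 10*√2238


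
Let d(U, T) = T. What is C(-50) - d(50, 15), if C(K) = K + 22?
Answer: -43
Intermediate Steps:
C(K) = 22 + K
C(-50) - d(50, 15) = (22 - 50) - 1*15 = -28 - 15 = -43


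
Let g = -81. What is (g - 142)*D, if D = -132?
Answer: 29436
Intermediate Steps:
(g - 142)*D = (-81 - 142)*(-132) = -223*(-132) = 29436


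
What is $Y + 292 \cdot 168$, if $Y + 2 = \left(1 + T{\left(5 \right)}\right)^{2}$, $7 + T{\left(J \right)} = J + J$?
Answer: $49070$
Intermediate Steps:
$T{\left(J \right)} = -7 + 2 J$ ($T{\left(J \right)} = -7 + \left(J + J\right) = -7 + 2 J$)
$Y = 14$ ($Y = -2 + \left(1 + \left(-7 + 2 \cdot 5\right)\right)^{2} = -2 + \left(1 + \left(-7 + 10\right)\right)^{2} = -2 + \left(1 + 3\right)^{2} = -2 + 4^{2} = -2 + 16 = 14$)
$Y + 292 \cdot 168 = 14 + 292 \cdot 168 = 14 + 49056 = 49070$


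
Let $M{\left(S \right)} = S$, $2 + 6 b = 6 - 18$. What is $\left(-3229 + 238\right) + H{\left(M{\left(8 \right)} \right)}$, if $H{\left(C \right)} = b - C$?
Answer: $- \frac{9004}{3} \approx -3001.3$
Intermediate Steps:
$b = - \frac{7}{3}$ ($b = - \frac{1}{3} + \frac{6 - 18}{6} = - \frac{1}{3} + \frac{1}{6} \left(-12\right) = - \frac{1}{3} - 2 = - \frac{7}{3} \approx -2.3333$)
$H{\left(C \right)} = - \frac{7}{3} - C$
$\left(-3229 + 238\right) + H{\left(M{\left(8 \right)} \right)} = \left(-3229 + 238\right) - \frac{31}{3} = -2991 - \frac{31}{3} = - \frac{9004}{3}$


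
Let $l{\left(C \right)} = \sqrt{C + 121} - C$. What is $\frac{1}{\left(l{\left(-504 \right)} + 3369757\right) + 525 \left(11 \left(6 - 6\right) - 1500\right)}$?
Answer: $\frac{2582761}{6670654383504} - \frac{i \sqrt{383}}{6670654383504} \approx 3.8718 \cdot 10^{-7} - 2.9338 \cdot 10^{-12} i$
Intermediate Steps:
$l{\left(C \right)} = \sqrt{121 + C} - C$
$\frac{1}{\left(l{\left(-504 \right)} + 3369757\right) + 525 \left(11 \left(6 - 6\right) - 1500\right)} = \frac{1}{\left(\left(\sqrt{121 - 504} - -504\right) + 3369757\right) + 525 \left(11 \left(6 - 6\right) - 1500\right)} = \frac{1}{\left(\left(\sqrt{-383} + 504\right) + 3369757\right) + 525 \left(11 \cdot 0 - 1500\right)} = \frac{1}{\left(\left(i \sqrt{383} + 504\right) + 3369757\right) + 525 \left(0 - 1500\right)} = \frac{1}{\left(\left(504 + i \sqrt{383}\right) + 3369757\right) + 525 \left(-1500\right)} = \frac{1}{\left(3370261 + i \sqrt{383}\right) - 787500} = \frac{1}{2582761 + i \sqrt{383}}$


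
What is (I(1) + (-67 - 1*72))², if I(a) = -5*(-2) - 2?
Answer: 17161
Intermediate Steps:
I(a) = 8 (I(a) = 10 - 2 = 8)
(I(1) + (-67 - 1*72))² = (8 + (-67 - 1*72))² = (8 + (-67 - 72))² = (8 - 139)² = (-131)² = 17161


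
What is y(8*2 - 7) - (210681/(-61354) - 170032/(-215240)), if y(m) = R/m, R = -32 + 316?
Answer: 508086330581/14856564330 ≈ 34.199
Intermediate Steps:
R = 284
y(m) = 284/m
y(8*2 - 7) - (210681/(-61354) - 170032/(-215240)) = 284/(8*2 - 7) - (210681/(-61354) - 170032/(-215240)) = 284/(16 - 7) - (210681*(-1/61354) - 170032*(-1/215240)) = 284/9 - (-210681/61354 + 21254/26905) = 284*(1/9) - 1*(-4364354389/1650729370) = 284/9 + 4364354389/1650729370 = 508086330581/14856564330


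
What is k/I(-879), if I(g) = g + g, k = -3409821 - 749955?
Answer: 693296/293 ≈ 2366.2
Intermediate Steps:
k = -4159776
I(g) = 2*g
k/I(-879) = -4159776/(2*(-879)) = -4159776/(-1758) = -4159776*(-1/1758) = 693296/293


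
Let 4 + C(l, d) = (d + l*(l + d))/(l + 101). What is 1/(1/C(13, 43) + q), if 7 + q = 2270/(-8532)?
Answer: -149310/1030859 ≈ -0.14484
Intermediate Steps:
C(l, d) = -4 + (d + l*(d + l))/(101 + l) (C(l, d) = -4 + (d + l*(l + d))/(l + 101) = -4 + (d + l*(d + l))/(101 + l))
q = -30997/4266 (q = -7 + 2270/(-8532) = -7 + 2270*(-1/8532) = -7 - 1135/4266 = -30997/4266 ≈ -7.2661)
1/(1/C(13, 43) + q) = 1/(1/((-404 + 43 + 13² - 4*13 + 43*13)/(101 + 13)) - 30997/4266) = 1/(1/((-404 + 43 + 169 - 52 + 559)/114) - 30997/4266) = 1/(1/((1/114)*315) - 30997/4266) = 1/(1/(105/38) - 30997/4266) = 1/(38/105 - 30997/4266) = 1/(-1030859/149310) = -149310/1030859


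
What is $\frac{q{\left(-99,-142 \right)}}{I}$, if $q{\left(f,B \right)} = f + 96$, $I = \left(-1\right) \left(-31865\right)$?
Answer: $- \frac{3}{31865} \approx -9.4147 \cdot 10^{-5}$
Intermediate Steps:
$I = 31865$
$q{\left(f,B \right)} = 96 + f$
$\frac{q{\left(-99,-142 \right)}}{I} = \frac{96 - 99}{31865} = \left(-3\right) \frac{1}{31865} = - \frac{3}{31865}$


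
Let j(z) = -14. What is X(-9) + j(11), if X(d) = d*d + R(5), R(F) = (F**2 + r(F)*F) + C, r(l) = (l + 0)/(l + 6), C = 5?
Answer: 1092/11 ≈ 99.273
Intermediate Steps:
r(l) = l/(6 + l)
R(F) = 5 + F**2 + F**2/(6 + F) (R(F) = (F**2 + (F/(6 + F))*F) + 5 = (F**2 + F**2/(6 + F)) + 5 = 5 + F**2 + F**2/(6 + F))
X(d) = 355/11 + d**2 (X(d) = d*d + (5**2 + (5 + 5**2)*(6 + 5))/(6 + 5) = d**2 + (25 + (5 + 25)*11)/11 = d**2 + (25 + 30*11)/11 = d**2 + (25 + 330)/11 = d**2 + (1/11)*355 = d**2 + 355/11 = 355/11 + d**2)
X(-9) + j(11) = (355/11 + (-9)**2) - 14 = (355/11 + 81) - 14 = 1246/11 - 14 = 1092/11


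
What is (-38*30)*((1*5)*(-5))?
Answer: 28500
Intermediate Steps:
(-38*30)*((1*5)*(-5)) = -5700*(-5) = -1140*(-25) = 28500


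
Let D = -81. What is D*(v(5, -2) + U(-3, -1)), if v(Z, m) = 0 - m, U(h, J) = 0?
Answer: -162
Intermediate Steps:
v(Z, m) = -m
D*(v(5, -2) + U(-3, -1)) = -81*(-1*(-2) + 0) = -81*(2 + 0) = -81*2 = -162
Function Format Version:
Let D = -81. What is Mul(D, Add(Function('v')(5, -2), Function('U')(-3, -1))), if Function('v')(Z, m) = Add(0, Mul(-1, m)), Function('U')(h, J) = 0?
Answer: -162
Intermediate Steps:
Function('v')(Z, m) = Mul(-1, m)
Mul(D, Add(Function('v')(5, -2), Function('U')(-3, -1))) = Mul(-81, Add(Mul(-1, -2), 0)) = Mul(-81, Add(2, 0)) = Mul(-81, 2) = -162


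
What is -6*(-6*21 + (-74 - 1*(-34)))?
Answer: 996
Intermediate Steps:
-6*(-6*21 + (-74 - 1*(-34))) = -6*(-126 + (-74 + 34)) = -6*(-126 - 40) = -6*(-166) = 996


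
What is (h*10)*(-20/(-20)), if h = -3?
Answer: -30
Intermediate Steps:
(h*10)*(-20/(-20)) = (-3*10)*(-20/(-20)) = -(-600)*(-1)/20 = -30*1 = -30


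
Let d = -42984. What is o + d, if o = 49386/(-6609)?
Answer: -94710214/2203 ≈ -42992.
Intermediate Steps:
o = -16462/2203 (o = 49386*(-1/6609) = -16462/2203 ≈ -7.4725)
o + d = -16462/2203 - 42984 = -94710214/2203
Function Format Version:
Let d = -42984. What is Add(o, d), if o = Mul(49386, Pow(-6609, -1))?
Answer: Rational(-94710214, 2203) ≈ -42992.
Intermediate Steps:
o = Rational(-16462, 2203) (o = Mul(49386, Rational(-1, 6609)) = Rational(-16462, 2203) ≈ -7.4725)
Add(o, d) = Add(Rational(-16462, 2203), -42984) = Rational(-94710214, 2203)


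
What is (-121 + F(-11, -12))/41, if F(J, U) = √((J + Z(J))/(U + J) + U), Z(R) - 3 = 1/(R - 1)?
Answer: -121/41 + I*√221835/5658 ≈ -2.9512 + 0.083244*I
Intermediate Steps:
Z(R) = 3 + 1/(-1 + R) (Z(R) = 3 + 1/(R - 1) = 3 + 1/(-1 + R))
F(J, U) = √(U + (J + (-2 + 3*J)/(-1 + J))/(J + U)) (F(J, U) = √((J + (-2 + 3*J)/(-1 + J))/(U + J) + U) = √((J + (-2 + 3*J)/(-1 + J))/(J + U) + U) = √(U + (J + (-2 + 3*J)/(-1 + J))/(J + U)))
(-121 + F(-11, -12))/41 = (-121 + √((-2 + 3*(-11) + (-1 - 11)*(-11 - 12*(-11 - 12)))/((-1 - 11)*(-11 - 12))))/41 = (-121 + √((-2 - 33 - 12*(-11 - 12*(-23)))/(-12*(-23))))*(1/41) = (-121 + √(-1/12*(-1/23)*(-2 - 33 - 12*(-11 + 276))))*(1/41) = (-121 + √(-1/12*(-1/23)*(-2 - 33 - 12*265)))*(1/41) = (-121 + √(-1/12*(-1/23)*(-2 - 33 - 3180)))*(1/41) = (-121 + √(-1/12*(-1/23)*(-3215)))*(1/41) = (-121 + √(-3215/276))*(1/41) = (-121 + I*√221835/138)*(1/41) = -121/41 + I*√221835/5658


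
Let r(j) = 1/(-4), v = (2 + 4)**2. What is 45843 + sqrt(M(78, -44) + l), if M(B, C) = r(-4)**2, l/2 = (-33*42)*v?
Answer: 45843 + I*sqrt(1596671)/4 ≈ 45843.0 + 315.9*I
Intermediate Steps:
v = 36 (v = 6**2 = 36)
r(j) = -1/4
l = -99792 (l = 2*(-33*42*36) = 2*(-1386*36) = 2*(-49896) = -99792)
M(B, C) = 1/16 (M(B, C) = (-1/4)**2 = 1/16)
45843 + sqrt(M(78, -44) + l) = 45843 + sqrt(1/16 - 99792) = 45843 + sqrt(-1596671/16) = 45843 + I*sqrt(1596671)/4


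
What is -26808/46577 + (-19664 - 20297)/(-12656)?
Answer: 1521981449/589478512 ≈ 2.5819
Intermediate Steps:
-26808/46577 + (-19664 - 20297)/(-12656) = -26808*1/46577 - 39961*(-1/12656) = -26808/46577 + 39961/12656 = 1521981449/589478512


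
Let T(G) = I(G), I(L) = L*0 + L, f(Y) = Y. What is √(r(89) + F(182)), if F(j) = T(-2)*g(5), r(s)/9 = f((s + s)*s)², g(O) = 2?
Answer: 436*√11882 ≈ 47526.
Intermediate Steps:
I(L) = L (I(L) = 0 + L = L)
T(G) = G
r(s) = 36*s⁴ (r(s) = 9*((s + s)*s)² = 9*((2*s)*s)² = 9*(2*s²)² = 9*(4*s⁴) = 36*s⁴)
F(j) = -4 (F(j) = -2*2 = -4)
√(r(89) + F(182)) = √(36*89⁴ - 4) = √(36*62742241 - 4) = √(2258720676 - 4) = √2258720672 = 436*√11882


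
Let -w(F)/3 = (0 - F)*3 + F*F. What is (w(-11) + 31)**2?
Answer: 185761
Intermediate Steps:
w(F) = -3*F**2 + 9*F (w(F) = -3*((0 - F)*3 + F*F) = -3*(-F*3 + F**2) = -3*(-3*F + F**2) = -3*(F**2 - 3*F) = -3*F**2 + 9*F)
(w(-11) + 31)**2 = (3*(-11)*(3 - 1*(-11)) + 31)**2 = (3*(-11)*(3 + 11) + 31)**2 = (3*(-11)*14 + 31)**2 = (-462 + 31)**2 = (-431)**2 = 185761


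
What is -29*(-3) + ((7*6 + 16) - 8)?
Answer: 137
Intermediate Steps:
-29*(-3) + ((7*6 + 16) - 8) = 87 + ((42 + 16) - 8) = 87 + (58 - 8) = 87 + 50 = 137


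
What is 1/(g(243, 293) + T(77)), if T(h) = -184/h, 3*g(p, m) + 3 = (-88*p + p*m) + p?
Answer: 77/1284561 ≈ 5.9943e-5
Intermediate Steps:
g(p, m) = -1 - 29*p + m*p/3 (g(p, m) = -1 + ((-88*p + p*m) + p)/3 = -1 + ((-88*p + m*p) + p)/3 = -1 + (-87*p + m*p)/3 = -1 + (-29*p + m*p/3) = -1 - 29*p + m*p/3)
1/(g(243, 293) + T(77)) = 1/((-1 - 29*243 + (1/3)*293*243) - 184/77) = 1/((-1 - 7047 + 23733) - 184*1/77) = 1/(16685 - 184/77) = 1/(1284561/77) = 77/1284561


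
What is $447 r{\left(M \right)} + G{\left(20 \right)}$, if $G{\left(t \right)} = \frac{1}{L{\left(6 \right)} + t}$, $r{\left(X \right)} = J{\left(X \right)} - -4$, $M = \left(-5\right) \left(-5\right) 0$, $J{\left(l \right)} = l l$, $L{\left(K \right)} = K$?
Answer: $\frac{46489}{26} \approx 1788.0$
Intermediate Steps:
$J{\left(l \right)} = l^{2}$
$M = 0$ ($M = 25 \cdot 0 = 0$)
$r{\left(X \right)} = 4 + X^{2}$ ($r{\left(X \right)} = X^{2} - -4 = X^{2} + 4 = 4 + X^{2}$)
$G{\left(t \right)} = \frac{1}{6 + t}$
$447 r{\left(M \right)} + G{\left(20 \right)} = 447 \left(4 + 0^{2}\right) + \frac{1}{6 + 20} = 447 \left(4 + 0\right) + \frac{1}{26} = 447 \cdot 4 + \frac{1}{26} = 1788 + \frac{1}{26} = \frac{46489}{26}$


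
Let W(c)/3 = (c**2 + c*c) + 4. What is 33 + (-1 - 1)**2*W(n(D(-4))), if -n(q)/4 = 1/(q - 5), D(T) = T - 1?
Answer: 2121/25 ≈ 84.840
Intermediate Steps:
D(T) = -1 + T
n(q) = -4/(-5 + q) (n(q) = -4/(q - 5) = -4/(-5 + q))
W(c) = 12 + 6*c**2 (W(c) = 3*((c**2 + c*c) + 4) = 3*((c**2 + c**2) + 4) = 3*(2*c**2 + 4) = 3*(4 + 2*c**2) = 12 + 6*c**2)
33 + (-1 - 1)**2*W(n(D(-4))) = 33 + (-1 - 1)**2*(12 + 6*(-4/(-5 + (-1 - 4)))**2) = 33 + (-2)**2*(12 + 6*(-4/(-5 - 5))**2) = 33 + 4*(12 + 6*(-4/(-10))**2) = 33 + 4*(12 + 6*(-4*(-1/10))**2) = 33 + 4*(12 + 6*(2/5)**2) = 33 + 4*(12 + 6*(4/25)) = 33 + 4*(12 + 24/25) = 33 + 4*(324/25) = 33 + 1296/25 = 2121/25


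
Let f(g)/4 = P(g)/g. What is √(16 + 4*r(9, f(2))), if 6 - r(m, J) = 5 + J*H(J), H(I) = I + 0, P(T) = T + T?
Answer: 2*I*√59 ≈ 15.362*I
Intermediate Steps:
P(T) = 2*T
f(g) = 8 (f(g) = 4*((2*g)/g) = 4*2 = 8)
H(I) = I
r(m, J) = 1 - J² (r(m, J) = 6 - (5 + J*J) = 6 - (5 + J²) = 6 + (-5 - J²) = 1 - J²)
√(16 + 4*r(9, f(2))) = √(16 + 4*(1 - 1*8²)) = √(16 + 4*(1 - 1*64)) = √(16 + 4*(1 - 64)) = √(16 + 4*(-63)) = √(16 - 252) = √(-236) = 2*I*√59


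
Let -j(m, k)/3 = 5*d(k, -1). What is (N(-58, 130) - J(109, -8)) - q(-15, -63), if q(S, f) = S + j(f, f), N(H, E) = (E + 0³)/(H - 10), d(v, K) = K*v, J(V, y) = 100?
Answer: 29175/34 ≈ 858.09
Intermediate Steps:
N(H, E) = E/(-10 + H) (N(H, E) = (E + 0)/(-10 + H) = E/(-10 + H))
j(m, k) = 15*k (j(m, k) = -15*(-k) = -(-15)*k = 15*k)
q(S, f) = S + 15*f
(N(-58, 130) - J(109, -8)) - q(-15, -63) = (130/(-10 - 58) - 1*100) - (-15 + 15*(-63)) = (130/(-68) - 100) - (-15 - 945) = (130*(-1/68) - 100) - 1*(-960) = (-65/34 - 100) + 960 = -3465/34 + 960 = 29175/34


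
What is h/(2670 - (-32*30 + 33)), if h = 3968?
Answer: 3968/3597 ≈ 1.1031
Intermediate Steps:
h/(2670 - (-32*30 + 33)) = 3968/(2670 - (-32*30 + 33)) = 3968/(2670 - (-960 + 33)) = 3968/(2670 - 1*(-927)) = 3968/(2670 + 927) = 3968/3597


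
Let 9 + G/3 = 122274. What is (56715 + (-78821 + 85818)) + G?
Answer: 430507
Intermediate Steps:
G = 366795 (G = -27 + 3*122274 = -27 + 366822 = 366795)
(56715 + (-78821 + 85818)) + G = (56715 + (-78821 + 85818)) + 366795 = (56715 + 6997) + 366795 = 63712 + 366795 = 430507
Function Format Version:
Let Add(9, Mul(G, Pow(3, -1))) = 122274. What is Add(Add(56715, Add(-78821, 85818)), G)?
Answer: 430507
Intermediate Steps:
G = 366795 (G = Add(-27, Mul(3, 122274)) = Add(-27, 366822) = 366795)
Add(Add(56715, Add(-78821, 85818)), G) = Add(Add(56715, Add(-78821, 85818)), 366795) = Add(Add(56715, 6997), 366795) = Add(63712, 366795) = 430507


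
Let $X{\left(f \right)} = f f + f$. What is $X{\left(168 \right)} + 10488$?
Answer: $38880$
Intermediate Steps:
$X{\left(f \right)} = f + f^{2}$ ($X{\left(f \right)} = f^{2} + f = f + f^{2}$)
$X{\left(168 \right)} + 10488 = 168 \left(1 + 168\right) + 10488 = 168 \cdot 169 + 10488 = 28392 + 10488 = 38880$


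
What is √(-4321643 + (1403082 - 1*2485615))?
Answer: 12*I*√37529 ≈ 2324.7*I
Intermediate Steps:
√(-4321643 + (1403082 - 1*2485615)) = √(-4321643 + (1403082 - 2485615)) = √(-4321643 - 1082533) = √(-5404176) = 12*I*√37529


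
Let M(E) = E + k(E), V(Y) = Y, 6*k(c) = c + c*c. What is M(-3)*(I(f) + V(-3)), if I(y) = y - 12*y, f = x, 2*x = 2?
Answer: 28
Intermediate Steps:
k(c) = c/6 + c²/6 (k(c) = (c + c*c)/6 = (c + c²)/6 = c/6 + c²/6)
x = 1 (x = (½)*2 = 1)
f = 1
M(E) = E + E*(1 + E)/6
I(y) = -11*y (I(y) = y - 12*y = -11*y)
M(-3)*(I(f) + V(-3)) = ((⅙)*(-3)*(7 - 3))*(-11*1 - 3) = ((⅙)*(-3)*4)*(-11 - 3) = -2*(-14) = 28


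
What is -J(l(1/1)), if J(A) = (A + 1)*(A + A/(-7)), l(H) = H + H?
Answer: -36/7 ≈ -5.1429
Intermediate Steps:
l(H) = 2*H
J(A) = 6*A*(1 + A)/7 (J(A) = (1 + A)*(A + A*(-1/7)) = (1 + A)*(A - A/7) = (1 + A)*(6*A/7) = 6*A*(1 + A)/7)
-J(l(1/1)) = -6*2/1*(1 + 2/1)/7 = -6*2*1*(1 + 2*1)/7 = -6*2*(1 + 2)/7 = -6*2*3/7 = -1*36/7 = -36/7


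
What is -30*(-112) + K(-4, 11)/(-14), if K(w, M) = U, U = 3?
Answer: 47037/14 ≈ 3359.8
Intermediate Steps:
K(w, M) = 3
-30*(-112) + K(-4, 11)/(-14) = -30*(-112) + 3/(-14) = 3360 + 3*(-1/14) = 3360 - 3/14 = 47037/14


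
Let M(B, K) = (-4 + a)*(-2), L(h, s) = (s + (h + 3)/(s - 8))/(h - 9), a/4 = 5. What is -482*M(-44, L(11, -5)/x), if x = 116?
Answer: 15424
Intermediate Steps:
a = 20 (a = 4*5 = 20)
L(h, s) = (s + (3 + h)/(-8 + s))/(-9 + h)
M(B, K) = -32 (M(B, K) = (-4 + 20)*(-2) = 16*(-2) = -32)
-482*M(-44, L(11, -5)/x) = -482*(-32) = 15424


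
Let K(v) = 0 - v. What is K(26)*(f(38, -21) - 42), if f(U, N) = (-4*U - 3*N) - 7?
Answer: 3588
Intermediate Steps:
K(v) = -v
f(U, N) = -7 - 4*U - 3*N
K(26)*(f(38, -21) - 42) = (-1*26)*((-7 - 4*38 - 3*(-21)) - 42) = -26*((-7 - 152 + 63) - 42) = -26*(-96 - 42) = -26*(-138) = 3588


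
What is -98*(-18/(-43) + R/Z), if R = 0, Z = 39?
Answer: -1764/43 ≈ -41.023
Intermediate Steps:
-98*(-18/(-43) + R/Z) = -98*(-18/(-43) + 0/39) = -98*(-18*(-1/43) + 0*(1/39)) = -98*(18/43 + 0) = -98*18/43 = -1764/43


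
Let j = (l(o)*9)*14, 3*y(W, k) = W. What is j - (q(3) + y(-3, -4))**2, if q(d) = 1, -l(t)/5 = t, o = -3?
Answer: 1890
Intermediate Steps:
l(t) = -5*t
y(W, k) = W/3
j = 1890 (j = (-5*(-3)*9)*14 = (15*9)*14 = 135*14 = 1890)
j - (q(3) + y(-3, -4))**2 = 1890 - (1 + (1/3)*(-3))**2 = 1890 - (1 - 1)**2 = 1890 - 1*0**2 = 1890 - 1*0 = 1890 + 0 = 1890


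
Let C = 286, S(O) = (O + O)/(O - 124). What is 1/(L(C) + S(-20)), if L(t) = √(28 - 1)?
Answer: -90/8723 + 972*√3/8723 ≈ 0.18268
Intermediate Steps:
S(O) = 2*O/(-124 + O) (S(O) = (2*O)/(-124 + O) = 2*O/(-124 + O))
L(t) = 3*√3 (L(t) = √27 = 3*√3)
1/(L(C) + S(-20)) = 1/(3*√3 + 2*(-20)/(-124 - 20)) = 1/(3*√3 + 2*(-20)/(-144)) = 1/(3*√3 + 2*(-20)*(-1/144)) = 1/(3*√3 + 5/18) = 1/(5/18 + 3*√3)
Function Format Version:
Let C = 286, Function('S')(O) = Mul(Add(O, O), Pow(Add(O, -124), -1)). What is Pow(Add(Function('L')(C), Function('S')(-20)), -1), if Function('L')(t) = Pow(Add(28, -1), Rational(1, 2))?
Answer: Add(Rational(-90, 8723), Mul(Rational(972, 8723), Pow(3, Rational(1, 2)))) ≈ 0.18268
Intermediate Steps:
Function('S')(O) = Mul(2, O, Pow(Add(-124, O), -1)) (Function('S')(O) = Mul(Mul(2, O), Pow(Add(-124, O), -1)) = Mul(2, O, Pow(Add(-124, O), -1)))
Function('L')(t) = Mul(3, Pow(3, Rational(1, 2))) (Function('L')(t) = Pow(27, Rational(1, 2)) = Mul(3, Pow(3, Rational(1, 2))))
Pow(Add(Function('L')(C), Function('S')(-20)), -1) = Pow(Add(Mul(3, Pow(3, Rational(1, 2))), Mul(2, -20, Pow(Add(-124, -20), -1))), -1) = Pow(Add(Mul(3, Pow(3, Rational(1, 2))), Mul(2, -20, Pow(-144, -1))), -1) = Pow(Add(Mul(3, Pow(3, Rational(1, 2))), Mul(2, -20, Rational(-1, 144))), -1) = Pow(Add(Mul(3, Pow(3, Rational(1, 2))), Rational(5, 18)), -1) = Pow(Add(Rational(5, 18), Mul(3, Pow(3, Rational(1, 2)))), -1)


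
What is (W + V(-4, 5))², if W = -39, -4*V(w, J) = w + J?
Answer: 24649/16 ≈ 1540.6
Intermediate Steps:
V(w, J) = -J/4 - w/4 (V(w, J) = -(w + J)/4 = -(J + w)/4 = -J/4 - w/4)
(W + V(-4, 5))² = (-39 + (-¼*5 - ¼*(-4)))² = (-39 + (-5/4 + 1))² = (-39 - ¼)² = (-157/4)² = 24649/16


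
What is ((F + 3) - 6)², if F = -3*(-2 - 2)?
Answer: 81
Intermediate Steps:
F = 12 (F = -3*(-4) = 12)
((F + 3) - 6)² = ((12 + 3) - 6)² = (15 - 6)² = 9² = 81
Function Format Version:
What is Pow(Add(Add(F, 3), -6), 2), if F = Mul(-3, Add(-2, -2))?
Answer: 81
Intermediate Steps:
F = 12 (F = Mul(-3, -4) = 12)
Pow(Add(Add(F, 3), -6), 2) = Pow(Add(Add(12, 3), -6), 2) = Pow(Add(15, -6), 2) = Pow(9, 2) = 81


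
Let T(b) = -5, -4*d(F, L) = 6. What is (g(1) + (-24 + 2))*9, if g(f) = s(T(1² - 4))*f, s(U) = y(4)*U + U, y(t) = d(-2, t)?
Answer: -351/2 ≈ -175.50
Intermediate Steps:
d(F, L) = -3/2 (d(F, L) = -¼*6 = -3/2)
y(t) = -3/2
s(U) = -U/2 (s(U) = -3*U/2 + U = -U/2)
g(f) = 5*f/2 (g(f) = (-½*(-5))*f = 5*f/2)
(g(1) + (-24 + 2))*9 = ((5/2)*1 + (-24 + 2))*9 = (5/2 - 22)*9 = -39/2*9 = -351/2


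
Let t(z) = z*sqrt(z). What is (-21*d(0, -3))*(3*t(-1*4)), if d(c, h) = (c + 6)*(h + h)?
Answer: -18144*I ≈ -18144.0*I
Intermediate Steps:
t(z) = z**(3/2)
d(c, h) = 2*h*(6 + c) (d(c, h) = (6 + c)*(2*h) = 2*h*(6 + c))
(-21*d(0, -3))*(3*t(-1*4)) = (-42*(-3)*(6 + 0))*(3*(-1*4)**(3/2)) = (-42*(-3)*6)*(3*(-4)**(3/2)) = (-21*(-36))*(3*(-8*I)) = 756*(-24*I) = -18144*I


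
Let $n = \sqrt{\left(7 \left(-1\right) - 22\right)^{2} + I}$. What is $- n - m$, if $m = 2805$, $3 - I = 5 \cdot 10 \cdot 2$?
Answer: $-2805 - 2 \sqrt{186} \approx -2832.3$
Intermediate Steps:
$I = -97$ ($I = 3 - 5 \cdot 10 \cdot 2 = 3 - 50 \cdot 2 = 3 - 100 = -97$)
$n = 2 \sqrt{186}$ ($n = \sqrt{\left(7 \left(-1\right) - 22\right)^{2} - 97} = \sqrt{\left(-7 - 22\right)^{2} - 97} = \sqrt{\left(-29\right)^{2} - 97} = \sqrt{841 - 97} = \sqrt{744} = 2 \sqrt{186} \approx 27.276$)
$- n - m = - 2 \sqrt{186} - 2805 = -2805 - 2 \sqrt{186}$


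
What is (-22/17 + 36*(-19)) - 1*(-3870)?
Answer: 54140/17 ≈ 3184.7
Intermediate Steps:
(-22/17 + 36*(-19)) - 1*(-3870) = (-22*1/17 - 684) + 3870 = (-22/17 - 684) + 3870 = -11650/17 + 3870 = 54140/17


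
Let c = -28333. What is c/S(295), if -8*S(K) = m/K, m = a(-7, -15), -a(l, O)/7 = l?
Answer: 66865880/49 ≈ 1.3646e+6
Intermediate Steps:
a(l, O) = -7*l
m = 49 (m = -7*(-7) = 49)
S(K) = -49/(8*K)
c/S(295) = -28333/((-49/8/295)) = -28333/((-49/8*1/295)) = -28333/(-49/2360) = -28333*(-2360/49) = 66865880/49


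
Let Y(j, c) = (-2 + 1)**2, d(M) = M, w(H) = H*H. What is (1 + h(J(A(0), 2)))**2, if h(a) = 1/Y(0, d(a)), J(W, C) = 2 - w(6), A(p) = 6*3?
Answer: 4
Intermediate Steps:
w(H) = H**2
Y(j, c) = 1 (Y(j, c) = (-1)**2 = 1)
A(p) = 18
J(W, C) = -34 (J(W, C) = 2 - 1*6**2 = 2 - 1*36 = 2 - 36 = -34)
h(a) = 1 (h(a) = 1/1 = 1)
(1 + h(J(A(0), 2)))**2 = (1 + 1)**2 = 2**2 = 4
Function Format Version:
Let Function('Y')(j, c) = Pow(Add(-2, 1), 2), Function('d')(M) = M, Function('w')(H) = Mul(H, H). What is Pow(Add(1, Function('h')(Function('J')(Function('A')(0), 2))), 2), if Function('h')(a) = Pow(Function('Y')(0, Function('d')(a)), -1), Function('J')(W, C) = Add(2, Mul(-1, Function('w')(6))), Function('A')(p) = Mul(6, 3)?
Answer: 4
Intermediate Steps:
Function('w')(H) = Pow(H, 2)
Function('Y')(j, c) = 1 (Function('Y')(j, c) = Pow(-1, 2) = 1)
Function('A')(p) = 18
Function('J')(W, C) = -34 (Function('J')(W, C) = Add(2, Mul(-1, Pow(6, 2))) = Add(2, Mul(-1, 36)) = Add(2, -36) = -34)
Function('h')(a) = 1 (Function('h')(a) = Pow(1, -1) = 1)
Pow(Add(1, Function('h')(Function('J')(Function('A')(0), 2))), 2) = Pow(Add(1, 1), 2) = Pow(2, 2) = 4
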